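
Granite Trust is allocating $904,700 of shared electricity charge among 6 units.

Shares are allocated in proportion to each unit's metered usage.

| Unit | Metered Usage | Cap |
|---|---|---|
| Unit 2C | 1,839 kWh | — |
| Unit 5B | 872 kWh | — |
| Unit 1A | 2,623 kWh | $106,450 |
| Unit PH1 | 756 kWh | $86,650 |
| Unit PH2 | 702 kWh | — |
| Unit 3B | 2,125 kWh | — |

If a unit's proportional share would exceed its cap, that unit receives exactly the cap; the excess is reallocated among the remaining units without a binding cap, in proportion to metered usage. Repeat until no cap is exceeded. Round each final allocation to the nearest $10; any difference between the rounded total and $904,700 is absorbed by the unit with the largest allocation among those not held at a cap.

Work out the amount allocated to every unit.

Metered usage total: 8,917.
Proportional shares (ignoring caps): Unit 2C 186,581.06; Unit 5B 88,471.28; Unit 1A 266,124.04; Unit PH1 76,702.16; Unit PH2 71,223.44; Unit 3B 215,598.02.
Capped: Unit 1A ($106,450); balance $798,250 reallocated over remaining metered usage 6,294.
Capped: Unit PH1 ($86,650); balance $711,600 reallocated over remaining metered usage 5,538.
Remaining shares: Unit 2C 236,300.54 → $236,300; Unit 5B 112,046.80 → $112,050; Unit PH2 90,202.82 → $90,200; Unit 3B 273,049.84 → $273,050.

Unit 2C: $236,300 | Unit 5B: $112,050 | Unit 1A: $106,450 | Unit PH1: $86,650 | Unit PH2: $90,200 | Unit 3B: $273,050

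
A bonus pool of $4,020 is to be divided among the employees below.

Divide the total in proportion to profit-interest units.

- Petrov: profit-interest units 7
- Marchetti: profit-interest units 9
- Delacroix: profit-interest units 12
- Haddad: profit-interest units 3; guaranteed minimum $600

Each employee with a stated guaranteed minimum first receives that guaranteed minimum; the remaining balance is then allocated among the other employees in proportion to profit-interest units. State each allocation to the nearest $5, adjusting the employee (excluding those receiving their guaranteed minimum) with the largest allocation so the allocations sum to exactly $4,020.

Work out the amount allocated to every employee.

Petrov: $855 · Marchetti: $1,100 · Delacroix: $1,465 · Haddad: $600

Guaranteed amounts: Haddad $600. Residual $3,420.
Residual split over remaining profit-interest units 28: Petrov 855.00 → $855; Marchetti 1,099.29 → $1,100; Delacroix 1,465.71 → $1,465.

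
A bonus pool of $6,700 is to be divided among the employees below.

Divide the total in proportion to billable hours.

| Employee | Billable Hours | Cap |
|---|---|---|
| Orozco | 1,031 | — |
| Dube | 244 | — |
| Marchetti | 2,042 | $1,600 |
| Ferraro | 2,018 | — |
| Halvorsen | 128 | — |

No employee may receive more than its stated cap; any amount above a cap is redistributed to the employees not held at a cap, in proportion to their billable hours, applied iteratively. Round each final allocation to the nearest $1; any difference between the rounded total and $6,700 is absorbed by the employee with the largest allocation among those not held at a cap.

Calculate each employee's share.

Orozco: $1,537 | Dube: $364 | Marchetti: $1,600 | Ferraro: $3,008 | Halvorsen: $191

Billable hours total: 5,463.
Pro-rata shares before constraints: Orozco 1,264.45; Dube 299.25; Marchetti 2,504.37; Ferraro 2,474.94; Halvorsen 156.98.
Capped: Marchetti ($1,600); balance $5,100 reallocated over remaining billable hours 3,421.
Remaining shares: Orozco 1,537.01 → $1,537; Dube 363.75 → $364; Ferraro 3,008.42 → $3,008; Halvorsen 190.82 → $191.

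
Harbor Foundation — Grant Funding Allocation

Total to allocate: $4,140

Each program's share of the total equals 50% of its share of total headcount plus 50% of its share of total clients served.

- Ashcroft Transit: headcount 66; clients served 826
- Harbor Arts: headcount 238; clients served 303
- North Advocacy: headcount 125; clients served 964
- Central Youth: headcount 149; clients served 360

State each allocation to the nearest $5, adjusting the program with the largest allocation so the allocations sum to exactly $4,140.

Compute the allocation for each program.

Totals — headcount 578, clients served 2,453.
Combined weights (50% headcount + 50% clients served): Ashcroft Transit 0.2255; Harbor Arts 0.2676; North Advocacy 0.3046; Central Youth 0.2023.
Unrounded shares: Ashcroft Transit 933.40; Harbor Arts 1,108.04; North Advocacy 1,261.15; Central Youth 837.41.
Rounded to nearest $5: Ashcroft Transit $935; Harbor Arts $1,110; North Advocacy $1,260; Central Youth $835. Sum = $4,140.
Sum already equals the total — no adjustment.

Ashcroft Transit: $935; Harbor Arts: $1,110; North Advocacy: $1,260; Central Youth: $835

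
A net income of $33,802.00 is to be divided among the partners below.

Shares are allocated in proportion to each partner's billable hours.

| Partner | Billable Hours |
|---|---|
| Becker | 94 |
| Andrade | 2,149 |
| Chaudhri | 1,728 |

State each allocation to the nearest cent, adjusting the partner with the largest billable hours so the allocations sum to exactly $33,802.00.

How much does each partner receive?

Combined billable hours = 94 + 2,149 + 1,728 = 3,971.
Raw shares: Becker 800.1481; Andrade 18,292.7469; Chaudhri 14,709.10501.
At nearest cent: Becker $800.15; Andrade $18,292.75; Chaudhri $14,709.11. Sum = $33,802.01.
Difference $33,802.00 − $33,802.01 = −$0.01 applied to largest billable hours (Andrade): Andrade becomes $18,292.74.

Becker: $800.15 · Andrade: $18,292.74 · Chaudhri: $14,709.11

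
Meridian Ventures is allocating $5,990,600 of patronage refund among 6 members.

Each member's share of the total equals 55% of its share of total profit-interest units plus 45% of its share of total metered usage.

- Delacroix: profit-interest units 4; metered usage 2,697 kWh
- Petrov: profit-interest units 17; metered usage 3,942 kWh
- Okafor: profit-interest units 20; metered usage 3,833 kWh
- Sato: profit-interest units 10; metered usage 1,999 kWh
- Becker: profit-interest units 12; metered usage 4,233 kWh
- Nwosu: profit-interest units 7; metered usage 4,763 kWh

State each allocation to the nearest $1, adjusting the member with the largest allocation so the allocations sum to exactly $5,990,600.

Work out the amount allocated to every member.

Delacroix: $526,958 | Petrov: $1,295,199 | Okafor: $1,422,719 | Sato: $721,719 | Becker: $1,096,397 | Nwosu: $927,608

Totals — profit-interest units 70, metered usage 21,467.
Blended shares (55% profit-interest units + 45% metered usage): Delacroix 0.0880; Petrov 0.2162; Okafor 0.2375; Sato 0.1205; Becker 0.1830; Nwosu 0.1548.
Proportional shares: Delacroix 526,958.24; Petrov 1,295,199.10; Okafor 1,422,718.17; Sato 721,719.22; Becker 1,096,397.13; Nwosu 927,608.15.
After rounding ($1): Delacroix $526,958; Petrov $1,295,199; Okafor $1,422,718; Sato $721,719; Becker $1,096,397; Nwosu $927,608. Sum = $5,990,599.
Difference $5,990,600 − $5,990,599 = +$1 applied to largest allocation (Okafor): Okafor becomes $1,422,719.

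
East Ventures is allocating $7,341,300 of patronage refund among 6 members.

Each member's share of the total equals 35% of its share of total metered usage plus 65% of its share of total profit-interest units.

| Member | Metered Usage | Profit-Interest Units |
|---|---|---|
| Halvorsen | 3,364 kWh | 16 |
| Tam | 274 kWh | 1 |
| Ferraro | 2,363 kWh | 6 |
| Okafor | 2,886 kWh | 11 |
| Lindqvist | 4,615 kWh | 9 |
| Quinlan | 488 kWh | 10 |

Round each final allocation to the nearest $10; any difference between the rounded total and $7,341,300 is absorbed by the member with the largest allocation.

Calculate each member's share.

Halvorsen: $2,058,390 | Tam: $140,360 | Ferraro: $974,210 | Okafor: $1,520,440 | Lindqvist: $1,657,920 | Quinlan: $989,980

Totals — metered usage 13,990, profit-interest units 53.
Composite weights (35% metered usage + 65% profit-interest units): Halvorsen 0.2804; Tam 0.0191; Ferraro 0.1327; Okafor 0.2071; Lindqvist 0.2258; Quinlan 0.1349.
Proportional shares: Halvorsen 2,058,401.63; Tam 140,358.66; Ferraro 974,206.16; Okafor 1,520,436.33; Lindqvist 1,657,921.22; Quinlan 989,975.99.
Rounded to nearest $10: Halvorsen $2,058,400; Tam $140,360; Ferraro $974,210; Okafor $1,520,440; Lindqvist $1,657,920; Quinlan $989,980. Sum = $7,341,310.
Difference $7,341,300 − $7,341,310 = −$10 applied to largest allocation (Halvorsen): Halvorsen becomes $2,058,390.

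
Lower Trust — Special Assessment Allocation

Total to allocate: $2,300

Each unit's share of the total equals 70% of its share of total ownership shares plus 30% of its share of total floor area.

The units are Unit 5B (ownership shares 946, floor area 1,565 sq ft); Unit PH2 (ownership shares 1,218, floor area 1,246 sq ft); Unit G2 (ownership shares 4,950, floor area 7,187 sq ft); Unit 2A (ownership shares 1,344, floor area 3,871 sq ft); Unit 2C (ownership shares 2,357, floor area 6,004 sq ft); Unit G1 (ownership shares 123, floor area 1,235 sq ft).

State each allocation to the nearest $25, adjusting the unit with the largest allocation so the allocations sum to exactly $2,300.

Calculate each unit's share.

Unit 5B: $200 | Unit PH2: $225 | Unit G2: $950 | Unit 2A: $325 | Unit 2C: $550 | Unit G1: $50

Totals — ownership shares 10,938, floor area 21,108.
Blended shares (70% ownership shares + 30% floor area): Unit 5B 0.0828; Unit PH2 0.0957; Unit G2 0.4189; Unit 2A 0.1410; Unit 2C 0.2362; Unit G1 0.0254.
Unrounded shares: Unit 5B 190.40; Unit PH2 220.01; Unit G2 963.54; Unit 2A 324.37; Unit 2C 543.20; Unit G1 58.48.
Rounded to nearest $25: Unit 5B $200; Unit PH2 $225; Unit G2 $975; Unit 2A $325; Unit 2C $550; Unit G1 $50. Sum = $2,325.
Difference $2,300 − $2,325 = −$25 applied to largest allocation (Unit G2): Unit G2 becomes $950.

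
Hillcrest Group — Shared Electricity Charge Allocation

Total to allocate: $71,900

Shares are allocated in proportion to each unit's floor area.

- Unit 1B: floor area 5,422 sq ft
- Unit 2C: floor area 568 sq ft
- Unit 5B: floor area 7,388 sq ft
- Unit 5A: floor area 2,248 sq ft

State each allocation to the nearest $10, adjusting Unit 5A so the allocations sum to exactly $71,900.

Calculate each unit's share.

Unit 1B: $24,950; Unit 2C: $2,610; Unit 5B: $33,990; Unit 5A: $10,350

Sum of floor area: 15,626.
Proportional shares: Unit 1B 5,422/15,626 × $71,900 = 24,948.28; Unit 2C 568/15,626 × $71,900 = 2,613.54; Unit 5B 7,388/15,626 × $71,900 = 33,994.45; Unit 5A 2,248/15,626 × $71,900 = 10,343.73.
After rounding ($10): Unit 1B $24,950; Unit 2C $2,610; Unit 5B $33,990; Unit 5A $10,340. Sum = $71,890.
Difference $71,900 − $71,890 = +$10 applied to Unit 5A: Unit 5A becomes $10,350.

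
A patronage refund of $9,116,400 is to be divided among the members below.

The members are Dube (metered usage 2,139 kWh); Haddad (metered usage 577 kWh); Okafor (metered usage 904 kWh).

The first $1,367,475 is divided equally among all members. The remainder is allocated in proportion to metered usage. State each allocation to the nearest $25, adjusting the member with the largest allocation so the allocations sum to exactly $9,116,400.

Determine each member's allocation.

Dube: $5,034,525; Haddad: $1,690,950; Okafor: $2,390,925

First tranche $1,367,475 split equally: $455,825 each.
Remainder $7,748,925 by metered usage (total 3,620): Dube 4,578,715.63 → $4,578,725; Haddad 1,235,118.71 → $1,235,125; Okafor 1,935,090.66 → $1,935,100.
Rounding difference −$25 on remainder applied to Dube.
Totals: Dube $455,825 + $4,578,700 = $5,034,525; Haddad $455,825 + $1,235,125 = $1,690,950; Okafor $455,825 + $1,935,100 = $2,390,925.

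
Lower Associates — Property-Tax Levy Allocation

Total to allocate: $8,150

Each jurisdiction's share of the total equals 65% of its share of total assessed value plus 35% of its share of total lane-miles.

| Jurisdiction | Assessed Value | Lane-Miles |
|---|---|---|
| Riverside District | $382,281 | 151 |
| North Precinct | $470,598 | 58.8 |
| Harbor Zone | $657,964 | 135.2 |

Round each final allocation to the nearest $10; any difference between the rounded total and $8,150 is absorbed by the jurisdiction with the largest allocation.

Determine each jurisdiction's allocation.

Riverside District: $2,590 · North Precinct: $2,140 · Harbor Zone: $3,420

Assessed value total 1,510,843; lane-miles total 345.
Combined weights (65% assessed value + 35% lane-miles): Riverside District 0.3177; North Precinct 0.2621; Harbor Zone 0.4202.
Raw shares: Riverside District 2,588.89; North Precinct 2,136.23; Harbor Zone 3,424.88.
Rounded to nearest $10: Riverside District $2,590; North Precinct $2,140; Harbor Zone $3,420. Sum = $8,150.
No rounding difference to absorb.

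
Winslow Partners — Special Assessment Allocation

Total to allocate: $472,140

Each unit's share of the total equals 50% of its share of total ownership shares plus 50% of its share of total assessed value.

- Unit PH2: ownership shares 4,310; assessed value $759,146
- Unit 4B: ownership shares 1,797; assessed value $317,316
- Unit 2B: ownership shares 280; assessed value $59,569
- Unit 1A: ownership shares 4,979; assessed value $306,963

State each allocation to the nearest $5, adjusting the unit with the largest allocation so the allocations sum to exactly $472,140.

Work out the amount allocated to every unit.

Ownership shares total 11,366; assessed value total 1,442,994.
Composite weights (50% ownership shares + 50% assessed value): Unit PH2 0.4526; Unit 4B 0.1890; Unit 2B 0.0330; Unit 1A 0.3254.
Unrounded shares: Unit PH2 213,712.29; Unit 4B 89,235.46; Unit 2B 15,560.89; Unit 1A 153,631.37.
At nearest $5: Unit PH2 $213,710; Unit 4B $89,235; Unit 2B $15,560; Unit 1A $153,630. Sum = $472,135.
Difference $472,140 − $472,135 = +$5 applied to largest allocation (Unit PH2): Unit PH2 becomes $213,715.

Unit PH2: $213,715 | Unit 4B: $89,235 | Unit 2B: $15,560 | Unit 1A: $153,630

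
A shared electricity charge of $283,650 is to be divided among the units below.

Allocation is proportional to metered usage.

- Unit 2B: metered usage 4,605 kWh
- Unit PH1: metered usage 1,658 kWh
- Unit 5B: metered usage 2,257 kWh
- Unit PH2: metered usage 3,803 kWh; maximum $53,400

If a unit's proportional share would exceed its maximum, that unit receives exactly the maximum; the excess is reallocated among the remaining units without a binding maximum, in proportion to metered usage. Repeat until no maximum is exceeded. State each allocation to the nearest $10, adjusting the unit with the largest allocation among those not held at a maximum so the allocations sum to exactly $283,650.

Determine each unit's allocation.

Unit 2B: $124,450 · Unit PH1: $44,810 · Unit 5B: $60,990 · Unit PH2: $53,400

Sum of metered usage: 12,323.
Pro-rata shares before constraints: Unit 2B 105,997.59; Unit PH1 38,163.73; Unit 5B 51,951.48; Unit PH2 87,537.20.
Capped: Unit PH2 ($53,400); balance $230,250 reallocated over remaining metered usage 8,520.
Shares after redistribution: Unit 2B 124,448.50 → $124,450; Unit PH1 44,806.87 → $44,810; Unit 5B 60,994.63 → $60,990.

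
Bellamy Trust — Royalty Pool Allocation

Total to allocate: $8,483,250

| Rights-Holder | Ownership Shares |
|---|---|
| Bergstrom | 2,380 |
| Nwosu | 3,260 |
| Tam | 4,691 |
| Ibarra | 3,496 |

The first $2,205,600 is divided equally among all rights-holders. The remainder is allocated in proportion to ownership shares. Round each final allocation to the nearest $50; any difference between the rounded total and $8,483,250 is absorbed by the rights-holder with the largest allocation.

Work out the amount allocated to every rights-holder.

Equal tier: $2,205,600 ÷ 4 = $551,400 apiece.
Remainder $6,277,650 by ownership shares (total 13,827): Bergstrom 1,080,553.05 → $1,080,550; Nwosu 1,480,085.27 → $1,480,100; Tam 2,129,779.14 → $2,129,800; Ibarra 1,587,232.55 → $1,587,250.
Rounding difference −$50 on remainder applied to Tam.
Totals: Bergstrom $551,400 + $1,080,550 = $1,631,950; Nwosu $551,400 + $1,480,100 = $2,031,500; Tam $551,400 + $2,129,750 = $2,681,150; Ibarra $551,400 + $1,587,250 = $2,138,650.

Bergstrom: $1,631,950 | Nwosu: $2,031,500 | Tam: $2,681,150 | Ibarra: $2,138,650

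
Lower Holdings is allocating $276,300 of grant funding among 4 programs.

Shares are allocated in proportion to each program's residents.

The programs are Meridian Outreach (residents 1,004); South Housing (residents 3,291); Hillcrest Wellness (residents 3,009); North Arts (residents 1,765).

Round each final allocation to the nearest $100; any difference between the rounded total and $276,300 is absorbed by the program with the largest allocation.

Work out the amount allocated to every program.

Sum of residents: 9,069.
Raw shares: Meridian Outreach 1,004/9,069 × $276,300 = 30,588.29; South Housing 3,291/9,069 × $276,300 = 100,265.00; Hillcrest Wellness 3,009/9,069 × $276,300 = 91,673.47; North Arts 1,765/9,069 × $276,300 = 53,773.24.
At nearest $100: Meridian Outreach $30,600; South Housing $100,300; Hillcrest Wellness $91,700; North Arts $53,800. Sum = $276,400.
Difference $276,300 − $276,400 = −$100 applied to largest allocation (South Housing): South Housing becomes $100,200.

Meridian Outreach: $30,600 | South Housing: $100,200 | Hillcrest Wellness: $91,700 | North Arts: $53,800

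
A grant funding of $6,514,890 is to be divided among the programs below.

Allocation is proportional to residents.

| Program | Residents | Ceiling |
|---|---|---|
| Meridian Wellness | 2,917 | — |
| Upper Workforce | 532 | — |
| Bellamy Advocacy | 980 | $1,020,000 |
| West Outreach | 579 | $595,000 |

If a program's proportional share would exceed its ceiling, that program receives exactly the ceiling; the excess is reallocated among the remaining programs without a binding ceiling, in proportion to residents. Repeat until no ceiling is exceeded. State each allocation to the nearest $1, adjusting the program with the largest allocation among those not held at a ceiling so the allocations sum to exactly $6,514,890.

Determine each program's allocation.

Meridian Wellness: $4,144,094; Upper Workforce: $755,796; Bellamy Advocacy: $1,020,000; West Outreach: $595,000

Sum of residents: 5,008.
Proportional shares (ignoring caps): Meridian Wellness 3,794,715.28; Upper Workforce 692,076.97; Bellamy Advocacy 1,274,878.63; West Outreach 753,219.11.
Cap binds for Bellamy Advocacy ($1,020,000), West Outreach ($595,000); balance $4,899,890 reallocated over remaining residents 3,449.
Remaining shares: Meridian Wellness 4,144,093.69 → $4,144,094; Upper Workforce 755,796.31 → $755,796.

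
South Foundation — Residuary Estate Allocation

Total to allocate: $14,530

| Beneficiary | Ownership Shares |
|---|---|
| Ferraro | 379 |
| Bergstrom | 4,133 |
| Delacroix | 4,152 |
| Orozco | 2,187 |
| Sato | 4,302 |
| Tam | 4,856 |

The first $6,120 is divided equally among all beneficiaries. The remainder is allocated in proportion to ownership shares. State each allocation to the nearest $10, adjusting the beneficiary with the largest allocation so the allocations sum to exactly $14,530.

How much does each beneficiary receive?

Ferraro: $1,180; Bergstrom: $2,760; Delacroix: $2,770; Orozco: $1,940; Sato: $2,830; Tam: $3,050

Equal tier: $6,120 ÷ 6 = $1,020 apiece.
Remainder $8,410 by ownership shares (total 20,009): Ferraro 159.30 → $160; Bergstrom 1,737.14 → $1,740; Delacroix 1,745.13 → $1,750; Orozco 919.22 → $920; Sato 1,808.18 → $1,810; Tam 2,041.03 → $2,040.
Rounding difference −$10 on remainder applied to Tam.
Totals: Ferraro $1,020 + $160 = $1,180; Bergstrom $1,020 + $1,740 = $2,760; Delacroix $1,020 + $1,750 = $2,770; Orozco $1,020 + $920 = $1,940; Sato $1,020 + $1,810 = $2,830; Tam $1,020 + $2,030 = $3,050.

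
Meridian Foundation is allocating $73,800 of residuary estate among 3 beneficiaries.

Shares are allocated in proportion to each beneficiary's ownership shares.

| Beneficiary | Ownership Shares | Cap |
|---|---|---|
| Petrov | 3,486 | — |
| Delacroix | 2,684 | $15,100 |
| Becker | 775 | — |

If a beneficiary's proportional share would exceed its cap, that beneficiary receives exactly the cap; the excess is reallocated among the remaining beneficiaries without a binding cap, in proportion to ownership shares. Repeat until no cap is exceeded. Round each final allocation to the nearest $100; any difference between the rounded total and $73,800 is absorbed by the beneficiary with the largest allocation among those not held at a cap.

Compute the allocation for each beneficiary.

Petrov: $48,000; Delacroix: $15,100; Becker: $10,700

Combined ownership shares = 6,945.
Pro-rata shares before constraints: Petrov 37,043.46; Delacroix 28,521.12; Becker 8,235.42.
Cap binds for Delacroix ($15,100); residual $58,700 reallocated over remaining ownership shares 4,261.
Redistributed shares: Petrov 48,023.52 → $48,000; Becker 10,676.48 → $10,700.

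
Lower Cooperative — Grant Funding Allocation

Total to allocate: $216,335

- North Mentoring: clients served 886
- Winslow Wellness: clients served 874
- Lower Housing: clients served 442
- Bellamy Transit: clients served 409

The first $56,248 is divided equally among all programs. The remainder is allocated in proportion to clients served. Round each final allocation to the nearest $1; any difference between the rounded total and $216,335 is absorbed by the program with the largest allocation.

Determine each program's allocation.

$56,248 shared equally gives $14,062 per program.
Remainder $160,087 by clients served (total 2,611): North Mentoring 54,322.90 → $54,323; Winslow Wellness 53,587.15 → $53,587; Lower Housing 27,100.14 → $27,100; Bellamy Transit 25,076.82 → $25,077.
Totals: North Mentoring $14,062 + $54,323 = $68,385; Winslow Wellness $14,062 + $53,587 = $67,649; Lower Housing $14,062 + $27,100 = $41,162; Bellamy Transit $14,062 + $25,077 = $39,139.

North Mentoring: $68,385; Winslow Wellness: $67,649; Lower Housing: $41,162; Bellamy Transit: $39,139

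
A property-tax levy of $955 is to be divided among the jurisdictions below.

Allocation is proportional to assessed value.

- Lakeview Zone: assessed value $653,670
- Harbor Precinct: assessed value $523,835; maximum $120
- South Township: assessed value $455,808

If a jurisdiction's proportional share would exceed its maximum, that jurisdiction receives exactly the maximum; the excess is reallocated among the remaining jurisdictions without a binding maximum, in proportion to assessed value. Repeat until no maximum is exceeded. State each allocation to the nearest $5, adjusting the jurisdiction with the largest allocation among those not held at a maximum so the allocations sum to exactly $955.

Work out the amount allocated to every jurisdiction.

Lakeview Zone: $490 | Harbor Precinct: $120 | South Township: $345

Total assessed value = 1,633,313.
Unconstrained shares: Lakeview Zone 382.20; Harbor Precinct 306.29; South Township 266.51.
Capped: Harbor Precinct ($120); residual $835 reallocated over remaining assessed value 1,109,478.
Remaining shares: Lakeview Zone 491.96 → $490; South Township 343.04 → $345.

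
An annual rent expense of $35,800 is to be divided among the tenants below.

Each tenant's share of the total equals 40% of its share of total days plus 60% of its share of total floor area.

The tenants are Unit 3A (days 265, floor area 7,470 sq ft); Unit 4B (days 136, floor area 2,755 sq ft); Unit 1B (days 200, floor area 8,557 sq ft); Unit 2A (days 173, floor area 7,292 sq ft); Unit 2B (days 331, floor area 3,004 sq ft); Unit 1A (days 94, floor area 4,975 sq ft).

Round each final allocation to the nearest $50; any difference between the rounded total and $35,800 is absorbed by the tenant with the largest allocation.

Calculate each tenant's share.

Days total 1,199; floor area total 34,053.
Composite weights (40% days + 60% floor area): Unit 3A 0.2200; Unit 4B 0.0939; Unit 1B 0.2175; Unit 2A 0.1862; Unit 2B 0.1634; Unit 1A 0.1190.
Pro-rata amounts: Unit 3A 7,876.91; Unit 4B 3,362.09; Unit 1B 7,786.25; Unit 2A 6,665.85; Unit 2B 5,848.10; Unit 1A 4,260.81.
Rounded to nearest $50: Unit 3A $7,900; Unit 4B $3,350; Unit 1B $7,800; Unit 2A $6,650; Unit 2B $5,850; Unit 1A $4,250. Sum = $35,800.
Sum already equals the total — no adjustment.

Unit 3A: $7,900 | Unit 4B: $3,350 | Unit 1B: $7,800 | Unit 2A: $6,650 | Unit 2B: $5,850 | Unit 1A: $4,250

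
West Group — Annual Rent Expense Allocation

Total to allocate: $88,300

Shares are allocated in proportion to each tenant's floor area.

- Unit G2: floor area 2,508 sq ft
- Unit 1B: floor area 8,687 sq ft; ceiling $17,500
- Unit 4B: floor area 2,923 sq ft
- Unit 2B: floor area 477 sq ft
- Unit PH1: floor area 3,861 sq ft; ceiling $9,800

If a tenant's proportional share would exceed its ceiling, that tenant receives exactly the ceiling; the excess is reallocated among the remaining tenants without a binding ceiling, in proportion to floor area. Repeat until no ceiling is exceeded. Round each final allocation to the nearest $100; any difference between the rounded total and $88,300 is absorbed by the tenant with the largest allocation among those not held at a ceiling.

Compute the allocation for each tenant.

Combined floor area = 18,456.
Proportional shares (ignoring caps): Unit G2 11,999.15; Unit 1B 41,561.67; Unit 4B 13,984.66; Unit 2B 2,282.14; Unit PH1 18,472.38.
Cap binds for Unit 1B ($17,500), Unit PH1 ($9,800); balance $61,000 reallocated over remaining floor area 5,908.
Redistributed shares: Unit G2 25,895.06 → $25,900; Unit 4B 30,179.93 → $30,200; Unit 2B 4,925.02 → $4,900.

Unit G2: $25,900; Unit 1B: $17,500; Unit 4B: $30,200; Unit 2B: $4,900; Unit PH1: $9,800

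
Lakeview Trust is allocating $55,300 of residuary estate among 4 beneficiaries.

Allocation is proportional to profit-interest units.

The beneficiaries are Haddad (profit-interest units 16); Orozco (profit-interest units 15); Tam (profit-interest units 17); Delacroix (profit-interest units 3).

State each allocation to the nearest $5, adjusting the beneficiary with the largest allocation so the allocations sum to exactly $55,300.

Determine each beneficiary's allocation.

Haddad: $17,350; Orozco: $16,265; Tam: $18,430; Delacroix: $3,255

Total profit-interest units = 51.
Proportional shares: Haddad 16/51 × $55,300 = 17,349.02; Orozco 15/51 × $55,300 = 16,264.71; Tam 17/51 × $55,300 = 18,433.33; Delacroix 3/51 × $55,300 = 3,252.94.
Rounded to nearest $5: Haddad $17,350; Orozco $16,265; Tam $18,435; Delacroix $3,255. Sum = $55,305.
Difference $55,300 − $55,305 = −$5 applied to largest allocation (Tam): Tam becomes $18,430.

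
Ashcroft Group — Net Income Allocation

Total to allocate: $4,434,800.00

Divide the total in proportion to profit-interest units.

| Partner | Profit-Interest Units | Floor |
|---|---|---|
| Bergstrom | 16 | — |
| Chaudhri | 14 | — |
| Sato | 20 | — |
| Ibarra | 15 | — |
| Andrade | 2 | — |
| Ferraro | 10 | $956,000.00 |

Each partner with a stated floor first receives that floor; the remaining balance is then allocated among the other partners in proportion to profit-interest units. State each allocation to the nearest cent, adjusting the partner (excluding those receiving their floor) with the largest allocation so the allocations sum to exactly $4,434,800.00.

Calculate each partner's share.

Bergstrom: $830,758.21; Chaudhri: $726,913.43; Sato: $1,038,447.76; Ibarra: $778,835.82; Andrade: $103,844.78; Ferraro: $956,000.00

Minimums first: Ferraro $956,000.00. Remaining pool $3,478,800.00.
Remaining pool split over remaining profit-interest units 67: Bergstrom 830,758.2090 → $830,758.21; Chaudhri 726,913.4328 → $726,913.43; Sato 1,038,447.7612 → $1,038,447.76; Ibarra 778,835.8209 → $778,835.82; Andrade 103,844.7761 → $103,844.78.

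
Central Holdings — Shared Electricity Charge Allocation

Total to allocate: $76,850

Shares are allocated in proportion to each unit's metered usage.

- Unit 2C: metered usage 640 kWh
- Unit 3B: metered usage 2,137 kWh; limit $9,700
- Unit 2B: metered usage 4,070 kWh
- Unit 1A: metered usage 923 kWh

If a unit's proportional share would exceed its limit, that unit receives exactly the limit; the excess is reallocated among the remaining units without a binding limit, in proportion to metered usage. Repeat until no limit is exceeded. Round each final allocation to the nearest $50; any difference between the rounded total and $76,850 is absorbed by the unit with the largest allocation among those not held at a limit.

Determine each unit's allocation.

Metered usage total: 7,770.
Pro-rata shares before constraints: Unit 2C 6,329.99; Unit 3B 21,136.22; Unit 2B 40,254.76; Unit 1A 9,129.03.
Capped: Unit 3B ($9,700); balance $67,150 reallocated over remaining metered usage 5,633.
Redistributed shares: Unit 2C 7,629.33 → $7,650; Unit 2B 48,517.75 → $48,500; Unit 1A 11,002.92 → $11,000.

Unit 2C: $7,650 | Unit 3B: $9,700 | Unit 2B: $48,500 | Unit 1A: $11,000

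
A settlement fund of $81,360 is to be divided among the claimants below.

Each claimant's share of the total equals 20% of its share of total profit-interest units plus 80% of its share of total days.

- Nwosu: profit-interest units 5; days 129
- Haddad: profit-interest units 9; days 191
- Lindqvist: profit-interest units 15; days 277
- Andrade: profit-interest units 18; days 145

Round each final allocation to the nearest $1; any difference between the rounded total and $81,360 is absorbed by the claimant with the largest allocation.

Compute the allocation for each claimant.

Nwosu: $13,047 · Haddad: $19,870 · Lindqvist: $29,492 · Andrade: $18,951

Totals — profit-interest units 47, days 742.
Composite weights (20% profit-interest units + 80% days): Nwosu 0.1604; Haddad 0.2442; Lindqvist 0.3625; Andrade 0.2329.
Raw shares: Nwosu 13,046.90; Haddad 19,870.37; Lindqvist 29,491.54; Andrade 18,951.18.
Rounded to nearest $1: Nwosu $13,047; Haddad $19,870; Lindqvist $29,492; Andrade $18,951. Sum = $81,360.
Rounded total matches; no reconciliation needed.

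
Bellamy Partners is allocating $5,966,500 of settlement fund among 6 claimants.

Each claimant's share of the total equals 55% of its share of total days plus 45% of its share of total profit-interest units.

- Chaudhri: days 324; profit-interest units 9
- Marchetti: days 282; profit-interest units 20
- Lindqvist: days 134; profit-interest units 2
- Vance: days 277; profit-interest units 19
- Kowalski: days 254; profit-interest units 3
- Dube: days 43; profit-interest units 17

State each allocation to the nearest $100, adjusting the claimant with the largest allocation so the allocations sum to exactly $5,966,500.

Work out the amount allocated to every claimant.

Days total 1,314; profit-interest units total 70.
Composite weights (55% days + 45% profit-interest units): Chaudhri 0.1935; Marchetti 0.2466; Lindqvist 0.0689; Vance 0.2381; Kowalski 0.1256; Dube 0.1273.
Raw shares: Chaudhri 1,154,360.12; Marchetti 1,471,386.38; Lindqvist 411,362.87; Vance 1,420,543.34; Kowalski 749,406.15; Dube 759,441.13.
At nearest $100: Chaudhri $1,154,400; Marchetti $1,471,400; Lindqvist $411,400; Vance $1,420,500; Kowalski $749,400; Dube $759,400. Sum = $5,966,500.
No rounding difference to absorb.

Chaudhri: $1,154,400 · Marchetti: $1,471,400 · Lindqvist: $411,400 · Vance: $1,420,500 · Kowalski: $749,400 · Dube: $759,400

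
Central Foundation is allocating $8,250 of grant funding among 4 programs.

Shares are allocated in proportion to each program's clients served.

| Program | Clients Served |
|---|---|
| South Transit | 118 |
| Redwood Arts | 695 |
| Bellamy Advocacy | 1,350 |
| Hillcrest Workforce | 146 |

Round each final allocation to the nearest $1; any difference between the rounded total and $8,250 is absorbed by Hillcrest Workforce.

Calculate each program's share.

South Transit: $422 · Redwood Arts: $2,483 · Bellamy Advocacy: $4,824 · Hillcrest Workforce: $521

Sum of clients served: 2,309.
Proportional shares: South Transit 118/2,309 × $8,250 = 421.61; Redwood Arts 695/2,309 × $8,250 = 2,483.22; Bellamy Advocacy 1,350/2,309 × $8,250 = 4,823.52; Hillcrest Workforce 146/2,309 × $8,250 = 521.65.
At nearest $1: South Transit $422; Redwood Arts $2,483; Bellamy Advocacy $4,824; Hillcrest Workforce $522. Sum = $8,251.
Difference $8,250 − $8,251 = −$1 applied to Hillcrest Workforce: Hillcrest Workforce becomes $521.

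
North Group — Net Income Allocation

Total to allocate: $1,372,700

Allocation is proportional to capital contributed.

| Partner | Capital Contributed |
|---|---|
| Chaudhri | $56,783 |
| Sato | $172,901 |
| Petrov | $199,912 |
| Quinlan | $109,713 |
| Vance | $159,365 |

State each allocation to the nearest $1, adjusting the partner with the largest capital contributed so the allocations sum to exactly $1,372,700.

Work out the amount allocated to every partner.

Sum of capital contributed: 56,783 + 172,901 + 199,912 + 109,713 + 159,365 = 698,674.
Unrounded shares: Chaudhri 111,562.79; Sato 339,702.35; Petrov 392,771.45; Quinlan 215,555.52; Vance 313,107.88.
Rounded to nearest $1: Chaudhri $111,563; Sato $339,702; Petrov $392,771; Quinlan $215,556; Vance $313,108. Sum = $1,372,700.
Sum already equals the total — no adjustment.

Chaudhri: $111,563; Sato: $339,702; Petrov: $392,771; Quinlan: $215,556; Vance: $313,108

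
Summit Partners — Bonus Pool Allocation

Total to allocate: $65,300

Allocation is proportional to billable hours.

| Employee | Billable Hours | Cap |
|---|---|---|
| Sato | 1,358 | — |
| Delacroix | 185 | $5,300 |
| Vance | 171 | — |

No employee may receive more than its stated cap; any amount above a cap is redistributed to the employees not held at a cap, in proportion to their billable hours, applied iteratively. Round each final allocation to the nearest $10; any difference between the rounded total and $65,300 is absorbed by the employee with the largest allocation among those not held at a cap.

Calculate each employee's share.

Sum of billable hours: 1,714.
Pro-rata shares before constraints: Sato 51,737.11; Delacroix 7,048.13; Vance 6,514.76.
Held at cap: Delacroix ($5,300); remaining pool $60,000 reallocated over remaining billable hours 1,529.
Redistributed shares: Sato 53,289.73 → $53,290; Vance 6,710.27 → $6,710.

Sato: $53,290 · Delacroix: $5,300 · Vance: $6,710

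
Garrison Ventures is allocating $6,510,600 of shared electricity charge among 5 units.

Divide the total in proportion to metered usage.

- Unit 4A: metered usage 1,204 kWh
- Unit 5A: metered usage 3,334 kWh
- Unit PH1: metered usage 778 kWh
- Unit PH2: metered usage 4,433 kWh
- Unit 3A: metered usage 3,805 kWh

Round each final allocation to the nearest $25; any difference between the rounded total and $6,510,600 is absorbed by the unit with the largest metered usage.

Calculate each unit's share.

Unit 4A: $578,325 · Unit 5A: $1,601,475 · Unit PH1: $373,700 · Unit PH2: $2,129,375 · Unit 3A: $1,827,725

Sum of metered usage: 1,204 + 3,334 + 778 + 4,433 + 3,805 = 13,554.
Unrounded shares: Unit 4A 578,335.72; Unit 5A 1,601,471.18; Unit PH1 373,708.63; Unit PH2 2,129,370.65; Unit 3A 1,827,713.81.
At nearest $25: Unit 4A $578,325; Unit 5A $1,601,475; Unit PH1 $373,700; Unit PH2 $2,129,375; Unit 3A $1,827,725. Sum = $6,510,600.
No rounding difference to absorb.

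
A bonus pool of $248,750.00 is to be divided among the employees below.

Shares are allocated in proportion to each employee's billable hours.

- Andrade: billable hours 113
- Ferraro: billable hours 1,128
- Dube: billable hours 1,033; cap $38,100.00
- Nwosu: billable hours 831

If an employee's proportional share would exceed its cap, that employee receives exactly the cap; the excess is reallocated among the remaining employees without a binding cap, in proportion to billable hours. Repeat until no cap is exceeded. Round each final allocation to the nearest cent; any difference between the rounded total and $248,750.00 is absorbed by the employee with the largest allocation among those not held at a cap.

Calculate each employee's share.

Total billable hours = 3,105.
Pro-rata shares before constraints: Andrade 9,052.7375; Ferraro 90,367.1498; Dube 82,756.4412; Nwosu 66,573.6715.
Cap binds for Dube ($38,100.00); balance $210,650.00 reallocated over remaining billable hours 2,072.
Shares after redistribution: Andrade 11,488.1515 → $11,488.15; Ferraro 114,678.1853 → $114,678.19; Nwosu 84,483.6631 → $84,483.66.

Andrade: $11,488.15; Ferraro: $114,678.19; Dube: $38,100.00; Nwosu: $84,483.66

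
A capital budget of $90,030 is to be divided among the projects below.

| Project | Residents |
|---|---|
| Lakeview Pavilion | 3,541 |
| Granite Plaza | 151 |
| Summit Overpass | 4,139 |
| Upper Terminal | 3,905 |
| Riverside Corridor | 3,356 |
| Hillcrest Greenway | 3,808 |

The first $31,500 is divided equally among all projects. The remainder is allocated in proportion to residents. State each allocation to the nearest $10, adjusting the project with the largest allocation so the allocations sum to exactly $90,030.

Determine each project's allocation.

First tranche $31,500 split equally: $5,250 each.
Remainder $58,530 by residents (total 18,900): Lakeview Pavilion 10,965.86 → $10,970; Granite Plaza 467.62 → $470; Summit Overpass 12,817.76 → $12,820; Upper Terminal 12,093.10 → $12,090; Riverside Corridor 10,392.95 → $10,390; Hillcrest Greenway 11,792.71 → $11,790.
Totals: Lakeview Pavilion $5,250 + $10,970 = $16,220; Granite Plaza $5,250 + $470 = $5,720; Summit Overpass $5,250 + $12,820 = $18,070; Upper Terminal $5,250 + $12,090 = $17,340; Riverside Corridor $5,250 + $10,390 = $15,640; Hillcrest Greenway $5,250 + $11,790 = $17,040.

Lakeview Pavilion: $16,220; Granite Plaza: $5,720; Summit Overpass: $18,070; Upper Terminal: $17,340; Riverside Corridor: $15,640; Hillcrest Greenway: $17,040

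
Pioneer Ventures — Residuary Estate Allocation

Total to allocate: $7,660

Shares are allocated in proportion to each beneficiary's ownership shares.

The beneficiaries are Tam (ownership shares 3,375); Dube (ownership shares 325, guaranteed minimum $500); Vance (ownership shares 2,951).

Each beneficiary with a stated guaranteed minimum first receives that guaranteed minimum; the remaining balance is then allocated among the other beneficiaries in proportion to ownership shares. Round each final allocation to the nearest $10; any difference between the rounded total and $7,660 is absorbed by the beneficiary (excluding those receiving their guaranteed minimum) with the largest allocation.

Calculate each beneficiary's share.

Tam: $3,820 · Dube: $500 · Vance: $3,340

Fund the minimums — Dube $500. Remaining pool $7,160.
Remaining pool split over remaining ownership shares 6,326: Tam 3,819.95 → $3,820; Vance 3,340.05 → $3,340.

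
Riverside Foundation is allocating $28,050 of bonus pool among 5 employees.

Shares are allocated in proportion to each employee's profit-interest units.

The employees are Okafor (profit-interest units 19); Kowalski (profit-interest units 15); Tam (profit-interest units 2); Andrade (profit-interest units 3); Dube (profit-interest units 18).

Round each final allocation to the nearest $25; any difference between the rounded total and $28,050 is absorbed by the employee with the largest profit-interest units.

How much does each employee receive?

Profit-interest units total: 57.
Raw shares: Okafor 19/57 × $28,050 = 9,350.00; Kowalski 15/57 × $28,050 = 7,381.58; Tam 2/57 × $28,050 = 984.21; Andrade 3/57 × $28,050 = 1,476.32; Dube 18/57 × $28,050 = 8,857.89.
Rounded to nearest $25: Okafor $9,350; Kowalski $7,375; Tam $975; Andrade $1,475; Dube $8,850. Sum = $28,025.
Difference $28,050 − $28,025 = +$25 applied to largest profit-interest units (Okafor): Okafor becomes $9,375.

Okafor: $9,375 | Kowalski: $7,375 | Tam: $975 | Andrade: $1,475 | Dube: $8,850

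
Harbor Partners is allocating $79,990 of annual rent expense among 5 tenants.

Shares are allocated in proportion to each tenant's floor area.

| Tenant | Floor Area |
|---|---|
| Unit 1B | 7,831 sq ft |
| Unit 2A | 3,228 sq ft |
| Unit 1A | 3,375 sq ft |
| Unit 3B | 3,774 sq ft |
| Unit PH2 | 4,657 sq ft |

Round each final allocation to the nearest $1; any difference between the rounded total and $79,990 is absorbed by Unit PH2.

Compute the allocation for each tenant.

Sum of floor area: 22,865.
Proportional shares: Unit 1B 7,831/22,865 × $79,990 = 27,395.66; Unit 2A 3,228/22,865 × $79,990 = 11,292.71; Unit 1A 3,375/22,865 × $79,990 = 11,806.96; Unit 3B 3,774/22,865 × $79,990 = 13,202.81; Unit PH2 4,657/22,865 × $79,990 = 16,291.86.
After rounding ($1): Unit 1B $27,396; Unit 2A $11,293; Unit 1A $11,807; Unit 3B $13,203; Unit PH2 $16,292. Sum = $79,991.
Difference $79,990 − $79,991 = −$1 applied to Unit PH2: Unit PH2 becomes $16,291.

Unit 1B: $27,396 | Unit 2A: $11,293 | Unit 1A: $11,807 | Unit 3B: $13,203 | Unit PH2: $16,291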